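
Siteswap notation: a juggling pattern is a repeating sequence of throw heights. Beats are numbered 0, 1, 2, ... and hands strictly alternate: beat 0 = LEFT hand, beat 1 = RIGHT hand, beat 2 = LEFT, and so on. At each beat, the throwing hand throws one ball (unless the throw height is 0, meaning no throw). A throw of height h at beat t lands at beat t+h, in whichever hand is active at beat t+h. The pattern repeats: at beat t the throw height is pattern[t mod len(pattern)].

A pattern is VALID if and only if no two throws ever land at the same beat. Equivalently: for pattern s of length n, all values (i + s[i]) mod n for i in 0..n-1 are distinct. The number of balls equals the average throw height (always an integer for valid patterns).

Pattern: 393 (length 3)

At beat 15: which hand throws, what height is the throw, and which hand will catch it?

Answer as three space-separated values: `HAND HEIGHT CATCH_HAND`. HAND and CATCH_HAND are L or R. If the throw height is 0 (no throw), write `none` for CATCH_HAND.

Answer: R 3 L

Derivation:
Beat 15: 15 mod 2 = 1, so hand = R
Throw height = pattern[15 mod 3] = pattern[0] = 3
Lands at beat 15+3=18, 18 mod 2 = 0, so catch hand = L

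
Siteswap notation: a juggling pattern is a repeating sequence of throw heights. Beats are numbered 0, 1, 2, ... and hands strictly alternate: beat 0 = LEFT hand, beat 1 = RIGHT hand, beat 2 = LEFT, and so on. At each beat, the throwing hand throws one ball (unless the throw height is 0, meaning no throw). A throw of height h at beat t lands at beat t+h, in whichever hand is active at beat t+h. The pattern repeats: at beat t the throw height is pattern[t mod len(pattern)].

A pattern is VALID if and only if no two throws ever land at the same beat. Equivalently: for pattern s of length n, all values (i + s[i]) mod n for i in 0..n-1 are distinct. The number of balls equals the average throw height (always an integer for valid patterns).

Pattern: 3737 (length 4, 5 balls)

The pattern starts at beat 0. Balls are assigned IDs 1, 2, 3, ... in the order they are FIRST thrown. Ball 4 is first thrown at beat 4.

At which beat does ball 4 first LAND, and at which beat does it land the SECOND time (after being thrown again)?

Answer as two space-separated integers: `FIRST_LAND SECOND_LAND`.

Beat 0 (L): throw ball1 h=3 -> lands@3:R; in-air after throw: [b1@3:R]
Beat 1 (R): throw ball2 h=7 -> lands@8:L; in-air after throw: [b1@3:R b2@8:L]
Beat 2 (L): throw ball3 h=3 -> lands@5:R; in-air after throw: [b1@3:R b3@5:R b2@8:L]
Beat 3 (R): throw ball1 h=7 -> lands@10:L; in-air after throw: [b3@5:R b2@8:L b1@10:L]
Beat 4 (L): throw ball4 h=3 -> lands@7:R; in-air after throw: [b3@5:R b4@7:R b2@8:L b1@10:L]
Beat 5 (R): throw ball3 h=7 -> lands@12:L; in-air after throw: [b4@7:R b2@8:L b1@10:L b3@12:L]
Beat 6 (L): throw ball5 h=3 -> lands@9:R; in-air after throw: [b4@7:R b2@8:L b5@9:R b1@10:L b3@12:L]
Beat 7 (R): throw ball4 h=7 -> lands@14:L; in-air after throw: [b2@8:L b5@9:R b1@10:L b3@12:L b4@14:L]
Beat 8 (L): throw ball2 h=3 -> lands@11:R; in-air after throw: [b5@9:R b1@10:L b2@11:R b3@12:L b4@14:L]
Beat 9 (R): throw ball5 h=7 -> lands@16:L; in-air after throw: [b1@10:L b2@11:R b3@12:L b4@14:L b5@16:L]
Beat 10 (L): throw ball1 h=3 -> lands@13:R; in-air after throw: [b2@11:R b3@12:L b1@13:R b4@14:L b5@16:L]
Beat 11 (R): throw ball2 h=7 -> lands@18:L; in-air after throw: [b3@12:L b1@13:R b4@14:L b5@16:L b2@18:L]
Ball 4: thrown@4 h=3 -> first land @7; rethrown@7 h=7 -> second land @14

Answer: 7 14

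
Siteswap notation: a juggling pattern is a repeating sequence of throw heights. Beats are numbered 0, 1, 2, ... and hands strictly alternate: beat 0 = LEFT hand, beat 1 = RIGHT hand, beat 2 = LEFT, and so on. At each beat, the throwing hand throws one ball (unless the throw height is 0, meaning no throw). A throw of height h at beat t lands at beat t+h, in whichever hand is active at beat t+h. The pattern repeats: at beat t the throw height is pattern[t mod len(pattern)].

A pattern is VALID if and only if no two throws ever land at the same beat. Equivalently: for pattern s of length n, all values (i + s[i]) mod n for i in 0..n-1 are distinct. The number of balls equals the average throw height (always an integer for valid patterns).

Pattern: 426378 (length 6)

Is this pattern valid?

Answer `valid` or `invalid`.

Answer: valid

Derivation:
i=0: (i + s[i]) mod n = (0 + 4) mod 6 = 4
i=1: (i + s[i]) mod n = (1 + 2) mod 6 = 3
i=2: (i + s[i]) mod n = (2 + 6) mod 6 = 2
i=3: (i + s[i]) mod n = (3 + 3) mod 6 = 0
i=4: (i + s[i]) mod n = (4 + 7) mod 6 = 5
i=5: (i + s[i]) mod n = (5 + 8) mod 6 = 1
Residues: [4, 3, 2, 0, 5, 1], distinct: True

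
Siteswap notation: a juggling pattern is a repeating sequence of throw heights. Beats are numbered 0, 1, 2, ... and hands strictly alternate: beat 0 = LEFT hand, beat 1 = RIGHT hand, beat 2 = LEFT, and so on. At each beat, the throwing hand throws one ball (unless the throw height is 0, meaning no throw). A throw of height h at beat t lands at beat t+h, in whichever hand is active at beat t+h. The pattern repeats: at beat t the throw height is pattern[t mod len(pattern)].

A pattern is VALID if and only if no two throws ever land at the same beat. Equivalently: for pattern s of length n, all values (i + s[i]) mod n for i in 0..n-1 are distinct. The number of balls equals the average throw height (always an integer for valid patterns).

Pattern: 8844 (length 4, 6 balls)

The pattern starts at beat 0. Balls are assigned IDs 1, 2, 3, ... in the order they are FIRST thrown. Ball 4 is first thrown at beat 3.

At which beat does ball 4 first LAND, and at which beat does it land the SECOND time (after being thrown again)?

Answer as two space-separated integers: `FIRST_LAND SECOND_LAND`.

Beat 0 (L): throw ball1 h=8 -> lands@8:L; in-air after throw: [b1@8:L]
Beat 1 (R): throw ball2 h=8 -> lands@9:R; in-air after throw: [b1@8:L b2@9:R]
Beat 2 (L): throw ball3 h=4 -> lands@6:L; in-air after throw: [b3@6:L b1@8:L b2@9:R]
Beat 3 (R): throw ball4 h=4 -> lands@7:R; in-air after throw: [b3@6:L b4@7:R b1@8:L b2@9:R]
Beat 4 (L): throw ball5 h=8 -> lands@12:L; in-air after throw: [b3@6:L b4@7:R b1@8:L b2@9:R b5@12:L]
Beat 5 (R): throw ball6 h=8 -> lands@13:R; in-air after throw: [b3@6:L b4@7:R b1@8:L b2@9:R b5@12:L b6@13:R]
Beat 6 (L): throw ball3 h=4 -> lands@10:L; in-air after throw: [b4@7:R b1@8:L b2@9:R b3@10:L b5@12:L b6@13:R]
Beat 7 (R): throw ball4 h=4 -> lands@11:R; in-air after throw: [b1@8:L b2@9:R b3@10:L b4@11:R b5@12:L b6@13:R]
Beat 8 (L): throw ball1 h=8 -> lands@16:L; in-air after throw: [b2@9:R b3@10:L b4@11:R b5@12:L b6@13:R b1@16:L]
Beat 9 (R): throw ball2 h=8 -> lands@17:R; in-air after throw: [b3@10:L b4@11:R b5@12:L b6@13:R b1@16:L b2@17:R]
Beat 10 (L): throw ball3 h=4 -> lands@14:L; in-air after throw: [b4@11:R b5@12:L b6@13:R b3@14:L b1@16:L b2@17:R]
Beat 11 (R): throw ball4 h=4 -> lands@15:R; in-air after throw: [b5@12:L b6@13:R b3@14:L b4@15:R b1@16:L b2@17:R]
Ball 4: thrown@3 h=4 -> first land @7; rethrown@7 h=4 -> second land @11

Answer: 7 11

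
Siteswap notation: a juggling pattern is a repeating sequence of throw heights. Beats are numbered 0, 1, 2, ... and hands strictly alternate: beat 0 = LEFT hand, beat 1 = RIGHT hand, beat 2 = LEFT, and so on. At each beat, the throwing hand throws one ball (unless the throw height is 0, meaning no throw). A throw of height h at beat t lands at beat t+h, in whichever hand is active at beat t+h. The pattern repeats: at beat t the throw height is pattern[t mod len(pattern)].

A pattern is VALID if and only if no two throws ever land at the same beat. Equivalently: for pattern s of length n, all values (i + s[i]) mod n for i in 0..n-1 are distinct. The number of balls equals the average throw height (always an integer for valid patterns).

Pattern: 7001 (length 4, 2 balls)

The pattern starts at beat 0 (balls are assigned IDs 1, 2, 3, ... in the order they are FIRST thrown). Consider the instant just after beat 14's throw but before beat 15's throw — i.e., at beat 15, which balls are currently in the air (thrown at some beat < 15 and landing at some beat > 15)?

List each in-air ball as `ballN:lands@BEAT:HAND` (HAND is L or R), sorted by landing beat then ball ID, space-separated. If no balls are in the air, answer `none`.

Beat 0 (L): throw ball1 h=7 -> lands@7:R; in-air after throw: [b1@7:R]
Beat 3 (R): throw ball2 h=1 -> lands@4:L; in-air after throw: [b2@4:L b1@7:R]
Beat 4 (L): throw ball2 h=7 -> lands@11:R; in-air after throw: [b1@7:R b2@11:R]
Beat 7 (R): throw ball1 h=1 -> lands@8:L; in-air after throw: [b1@8:L b2@11:R]
Beat 8 (L): throw ball1 h=7 -> lands@15:R; in-air after throw: [b2@11:R b1@15:R]
Beat 11 (R): throw ball2 h=1 -> lands@12:L; in-air after throw: [b2@12:L b1@15:R]
Beat 12 (L): throw ball2 h=7 -> lands@19:R; in-air after throw: [b1@15:R b2@19:R]
Beat 15 (R): throw ball1 h=1 -> lands@16:L; in-air after throw: [b1@16:L b2@19:R]

Answer: ball2:lands@19:R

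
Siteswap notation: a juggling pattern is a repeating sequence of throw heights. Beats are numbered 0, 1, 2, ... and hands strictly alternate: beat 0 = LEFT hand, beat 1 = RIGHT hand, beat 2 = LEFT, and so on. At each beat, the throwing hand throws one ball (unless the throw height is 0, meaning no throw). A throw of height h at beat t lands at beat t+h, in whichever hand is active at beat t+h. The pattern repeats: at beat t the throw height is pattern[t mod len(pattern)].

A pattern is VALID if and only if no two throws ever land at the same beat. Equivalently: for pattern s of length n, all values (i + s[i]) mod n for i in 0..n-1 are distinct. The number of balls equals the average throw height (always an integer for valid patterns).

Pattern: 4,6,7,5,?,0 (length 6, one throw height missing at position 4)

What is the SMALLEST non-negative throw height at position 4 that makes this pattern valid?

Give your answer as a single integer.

i=0: (0 + 4) mod 6 = 4
i=1: (1 + 6) mod 6 = 1
i=2: (2 + 7) mod 6 = 3
i=3: (3 + 5) mod 6 = 2
i=4: s[i]=? (unknown)
i=5: (5 + 0) mod 6 = 5
Known residues: [1, 2, 3, 4, 5]; need a permutation of 0..5, so missing residue r = 0
Need (4 + s) mod 6 = 0; smallest s = (0 - 4) mod 6 = 2

Answer: 2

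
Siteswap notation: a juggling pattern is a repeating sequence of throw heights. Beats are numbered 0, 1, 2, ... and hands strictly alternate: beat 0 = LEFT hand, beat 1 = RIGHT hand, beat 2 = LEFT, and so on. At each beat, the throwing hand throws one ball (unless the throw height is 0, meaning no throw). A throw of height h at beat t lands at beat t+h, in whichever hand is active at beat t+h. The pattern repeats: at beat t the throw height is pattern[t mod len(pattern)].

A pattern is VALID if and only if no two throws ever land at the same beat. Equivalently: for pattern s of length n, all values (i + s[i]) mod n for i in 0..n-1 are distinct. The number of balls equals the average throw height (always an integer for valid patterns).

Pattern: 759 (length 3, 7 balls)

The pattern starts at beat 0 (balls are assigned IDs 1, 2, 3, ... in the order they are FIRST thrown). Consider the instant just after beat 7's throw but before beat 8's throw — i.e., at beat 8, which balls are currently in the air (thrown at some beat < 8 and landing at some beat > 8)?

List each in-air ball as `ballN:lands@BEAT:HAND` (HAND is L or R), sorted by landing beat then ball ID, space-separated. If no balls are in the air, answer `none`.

Beat 0 (L): throw ball1 h=7 -> lands@7:R; in-air after throw: [b1@7:R]
Beat 1 (R): throw ball2 h=5 -> lands@6:L; in-air after throw: [b2@6:L b1@7:R]
Beat 2 (L): throw ball3 h=9 -> lands@11:R; in-air after throw: [b2@6:L b1@7:R b3@11:R]
Beat 3 (R): throw ball4 h=7 -> lands@10:L; in-air after throw: [b2@6:L b1@7:R b4@10:L b3@11:R]
Beat 4 (L): throw ball5 h=5 -> lands@9:R; in-air after throw: [b2@6:L b1@7:R b5@9:R b4@10:L b3@11:R]
Beat 5 (R): throw ball6 h=9 -> lands@14:L; in-air after throw: [b2@6:L b1@7:R b5@9:R b4@10:L b3@11:R b6@14:L]
Beat 6 (L): throw ball2 h=7 -> lands@13:R; in-air after throw: [b1@7:R b5@9:R b4@10:L b3@11:R b2@13:R b6@14:L]
Beat 7 (R): throw ball1 h=5 -> lands@12:L; in-air after throw: [b5@9:R b4@10:L b3@11:R b1@12:L b2@13:R b6@14:L]
Beat 8 (L): throw ball7 h=9 -> lands@17:R; in-air after throw: [b5@9:R b4@10:L b3@11:R b1@12:L b2@13:R b6@14:L b7@17:R]

Answer: ball5:lands@9:R ball4:lands@10:L ball3:lands@11:R ball1:lands@12:L ball2:lands@13:R ball6:lands@14:L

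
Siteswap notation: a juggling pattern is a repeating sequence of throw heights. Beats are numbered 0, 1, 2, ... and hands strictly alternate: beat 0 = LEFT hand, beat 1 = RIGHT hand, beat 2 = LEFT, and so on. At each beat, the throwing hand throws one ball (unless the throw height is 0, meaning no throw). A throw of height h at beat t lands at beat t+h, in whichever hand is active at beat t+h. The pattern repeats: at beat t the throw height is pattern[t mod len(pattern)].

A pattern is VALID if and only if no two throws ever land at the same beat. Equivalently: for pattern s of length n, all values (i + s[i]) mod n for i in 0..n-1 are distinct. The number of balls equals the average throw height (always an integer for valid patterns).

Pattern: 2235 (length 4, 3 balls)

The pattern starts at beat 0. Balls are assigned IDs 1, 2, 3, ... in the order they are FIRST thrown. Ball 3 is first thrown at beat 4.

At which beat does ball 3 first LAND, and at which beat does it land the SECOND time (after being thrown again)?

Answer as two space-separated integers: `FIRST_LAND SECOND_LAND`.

Answer: 6 9

Derivation:
Beat 0 (L): throw ball1 h=2 -> lands@2:L; in-air after throw: [b1@2:L]
Beat 1 (R): throw ball2 h=2 -> lands@3:R; in-air after throw: [b1@2:L b2@3:R]
Beat 2 (L): throw ball1 h=3 -> lands@5:R; in-air after throw: [b2@3:R b1@5:R]
Beat 3 (R): throw ball2 h=5 -> lands@8:L; in-air after throw: [b1@5:R b2@8:L]
Beat 4 (L): throw ball3 h=2 -> lands@6:L; in-air after throw: [b1@5:R b3@6:L b2@8:L]
Beat 5 (R): throw ball1 h=2 -> lands@7:R; in-air after throw: [b3@6:L b1@7:R b2@8:L]
Beat 6 (L): throw ball3 h=3 -> lands@9:R; in-air after throw: [b1@7:R b2@8:L b3@9:R]
Beat 7 (R): throw ball1 h=5 -> lands@12:L; in-air after throw: [b2@8:L b3@9:R b1@12:L]
Beat 8 (L): throw ball2 h=2 -> lands@10:L; in-air after throw: [b3@9:R b2@10:L b1@12:L]
Beat 9 (R): throw ball3 h=2 -> lands@11:R; in-air after throw: [b2@10:L b3@11:R b1@12:L]
Ball 3: thrown@4 h=2 -> first land @6; rethrown@6 h=3 -> second land @9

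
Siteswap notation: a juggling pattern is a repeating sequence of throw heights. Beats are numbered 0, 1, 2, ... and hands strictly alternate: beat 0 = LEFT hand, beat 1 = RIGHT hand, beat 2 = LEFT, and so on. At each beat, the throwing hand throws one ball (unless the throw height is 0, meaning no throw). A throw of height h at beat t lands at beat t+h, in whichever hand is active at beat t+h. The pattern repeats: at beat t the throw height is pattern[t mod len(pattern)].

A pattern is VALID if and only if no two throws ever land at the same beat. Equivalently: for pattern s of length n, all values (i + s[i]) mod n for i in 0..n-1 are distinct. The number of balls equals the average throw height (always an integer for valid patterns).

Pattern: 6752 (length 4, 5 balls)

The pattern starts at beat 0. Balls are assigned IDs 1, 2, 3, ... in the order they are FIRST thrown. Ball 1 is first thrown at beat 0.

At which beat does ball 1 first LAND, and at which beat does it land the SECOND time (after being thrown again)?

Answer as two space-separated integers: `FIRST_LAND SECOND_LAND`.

Answer: 6 11

Derivation:
Beat 0 (L): throw ball1 h=6 -> lands@6:L; in-air after throw: [b1@6:L]
Beat 1 (R): throw ball2 h=7 -> lands@8:L; in-air after throw: [b1@6:L b2@8:L]
Beat 2 (L): throw ball3 h=5 -> lands@7:R; in-air after throw: [b1@6:L b3@7:R b2@8:L]
Beat 3 (R): throw ball4 h=2 -> lands@5:R; in-air after throw: [b4@5:R b1@6:L b3@7:R b2@8:L]
Beat 4 (L): throw ball5 h=6 -> lands@10:L; in-air after throw: [b4@5:R b1@6:L b3@7:R b2@8:L b5@10:L]
Beat 5 (R): throw ball4 h=7 -> lands@12:L; in-air after throw: [b1@6:L b3@7:R b2@8:L b5@10:L b4@12:L]
Beat 6 (L): throw ball1 h=5 -> lands@11:R; in-air after throw: [b3@7:R b2@8:L b5@10:L b1@11:R b4@12:L]
Beat 7 (R): throw ball3 h=2 -> lands@9:R; in-air after throw: [b2@8:L b3@9:R b5@10:L b1@11:R b4@12:L]
Beat 8 (L): throw ball2 h=6 -> lands@14:L; in-air after throw: [b3@9:R b5@10:L b1@11:R b4@12:L b2@14:L]
Beat 9 (R): throw ball3 h=7 -> lands@16:L; in-air after throw: [b5@10:L b1@11:R b4@12:L b2@14:L b3@16:L]
Beat 10 (L): throw ball5 h=5 -> lands@15:R; in-air after throw: [b1@11:R b4@12:L b2@14:L b5@15:R b3@16:L]
Beat 11 (R): throw ball1 h=2 -> lands@13:R; in-air after throw: [b4@12:L b1@13:R b2@14:L b5@15:R b3@16:L]
Ball 1: thrown@0 h=6 -> first land @6; rethrown@6 h=5 -> second land @11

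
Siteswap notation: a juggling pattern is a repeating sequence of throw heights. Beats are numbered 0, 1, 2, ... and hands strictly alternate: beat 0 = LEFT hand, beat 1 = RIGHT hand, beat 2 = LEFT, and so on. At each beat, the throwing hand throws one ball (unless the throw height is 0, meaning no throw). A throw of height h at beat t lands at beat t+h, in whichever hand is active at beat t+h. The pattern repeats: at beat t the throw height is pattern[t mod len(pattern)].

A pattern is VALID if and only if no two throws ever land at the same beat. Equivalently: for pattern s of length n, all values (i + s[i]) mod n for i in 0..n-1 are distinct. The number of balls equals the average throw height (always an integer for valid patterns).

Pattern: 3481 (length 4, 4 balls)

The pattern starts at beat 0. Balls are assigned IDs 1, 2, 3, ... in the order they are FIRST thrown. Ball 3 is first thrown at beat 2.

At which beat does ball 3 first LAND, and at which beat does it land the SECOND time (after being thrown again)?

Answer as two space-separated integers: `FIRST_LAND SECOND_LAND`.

Answer: 10 18

Derivation:
Beat 0 (L): throw ball1 h=3 -> lands@3:R; in-air after throw: [b1@3:R]
Beat 1 (R): throw ball2 h=4 -> lands@5:R; in-air after throw: [b1@3:R b2@5:R]
Beat 2 (L): throw ball3 h=8 -> lands@10:L; in-air after throw: [b1@3:R b2@5:R b3@10:L]
Beat 3 (R): throw ball1 h=1 -> lands@4:L; in-air after throw: [b1@4:L b2@5:R b3@10:L]
Beat 4 (L): throw ball1 h=3 -> lands@7:R; in-air after throw: [b2@5:R b1@7:R b3@10:L]
Beat 5 (R): throw ball2 h=4 -> lands@9:R; in-air after throw: [b1@7:R b2@9:R b3@10:L]
Beat 6 (L): throw ball4 h=8 -> lands@14:L; in-air after throw: [b1@7:R b2@9:R b3@10:L b4@14:L]
Beat 7 (R): throw ball1 h=1 -> lands@8:L; in-air after throw: [b1@8:L b2@9:R b3@10:L b4@14:L]
Beat 8 (L): throw ball1 h=3 -> lands@11:R; in-air after throw: [b2@9:R b3@10:L b1@11:R b4@14:L]
Beat 9 (R): throw ball2 h=4 -> lands@13:R; in-air after throw: [b3@10:L b1@11:R b2@13:R b4@14:L]
Beat 10 (L): throw ball3 h=8 -> lands@18:L; in-air after throw: [b1@11:R b2@13:R b4@14:L b3@18:L]
Beat 11 (R): throw ball1 h=1 -> lands@12:L; in-air after throw: [b1@12:L b2@13:R b4@14:L b3@18:L]
Beat 12 (L): throw ball1 h=3 -> lands@15:R; in-air after throw: [b2@13:R b4@14:L b1@15:R b3@18:L]
Beat 13 (R): throw ball2 h=4 -> lands@17:R; in-air after throw: [b4@14:L b1@15:R b2@17:R b3@18:L]
Beat 14 (L): throw ball4 h=8 -> lands@22:L; in-air after throw: [b1@15:R b2@17:R b3@18:L b4@22:L]
Beat 15 (R): throw ball1 h=1 -> lands@16:L; in-air after throw: [b1@16:L b2@17:R b3@18:L b4@22:L]
Beat 16 (L): throw ball1 h=3 -> lands@19:R; in-air after throw: [b2@17:R b3@18:L b1@19:R b4@22:L]
Beat 17 (R): throw ball2 h=4 -> lands@21:R; in-air after throw: [b3@18:L b1@19:R b2@21:R b4@22:L]
Beat 18 (L): throw ball3 h=8 -> lands@26:L; in-air after throw: [b1@19:R b2@21:R b4@22:L b3@26:L]
Ball 3: thrown@2 h=8 -> first land @10; rethrown@10 h=8 -> second land @18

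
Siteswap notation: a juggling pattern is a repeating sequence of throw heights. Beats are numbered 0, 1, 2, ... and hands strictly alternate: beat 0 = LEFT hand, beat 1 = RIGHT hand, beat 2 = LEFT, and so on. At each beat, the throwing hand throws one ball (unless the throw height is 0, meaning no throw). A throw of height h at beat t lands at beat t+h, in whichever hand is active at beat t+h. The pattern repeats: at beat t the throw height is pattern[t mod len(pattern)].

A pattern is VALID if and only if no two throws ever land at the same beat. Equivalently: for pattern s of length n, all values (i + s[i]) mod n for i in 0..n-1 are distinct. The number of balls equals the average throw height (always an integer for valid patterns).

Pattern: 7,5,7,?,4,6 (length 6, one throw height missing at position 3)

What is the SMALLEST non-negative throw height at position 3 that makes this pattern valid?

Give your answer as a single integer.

i=0: (0 + 7) mod 6 = 1
i=1: (1 + 5) mod 6 = 0
i=2: (2 + 7) mod 6 = 3
i=3: s[i]=? (unknown)
i=4: (4 + 4) mod 6 = 2
i=5: (5 + 6) mod 6 = 5
Known residues: [0, 1, 2, 3, 5]; need a permutation of 0..5, so missing residue r = 4
Need (3 + s) mod 6 = 4; smallest s = (4 - 3) mod 6 = 1

Answer: 1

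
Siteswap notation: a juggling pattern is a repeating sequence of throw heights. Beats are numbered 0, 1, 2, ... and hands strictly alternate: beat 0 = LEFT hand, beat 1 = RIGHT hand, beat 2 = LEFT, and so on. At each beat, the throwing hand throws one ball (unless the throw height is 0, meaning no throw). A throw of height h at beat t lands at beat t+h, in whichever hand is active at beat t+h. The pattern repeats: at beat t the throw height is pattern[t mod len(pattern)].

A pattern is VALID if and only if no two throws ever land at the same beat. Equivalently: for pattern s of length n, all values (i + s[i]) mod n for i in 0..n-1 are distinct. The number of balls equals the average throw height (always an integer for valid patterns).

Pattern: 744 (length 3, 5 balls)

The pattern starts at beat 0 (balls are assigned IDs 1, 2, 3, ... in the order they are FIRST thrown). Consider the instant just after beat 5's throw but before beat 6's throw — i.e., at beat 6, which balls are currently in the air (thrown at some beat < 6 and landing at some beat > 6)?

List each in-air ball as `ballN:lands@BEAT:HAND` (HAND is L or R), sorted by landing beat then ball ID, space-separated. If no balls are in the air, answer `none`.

Answer: ball1:lands@7:R ball5:lands@8:L ball2:lands@9:R ball4:lands@10:L

Derivation:
Beat 0 (L): throw ball1 h=7 -> lands@7:R; in-air after throw: [b1@7:R]
Beat 1 (R): throw ball2 h=4 -> lands@5:R; in-air after throw: [b2@5:R b1@7:R]
Beat 2 (L): throw ball3 h=4 -> lands@6:L; in-air after throw: [b2@5:R b3@6:L b1@7:R]
Beat 3 (R): throw ball4 h=7 -> lands@10:L; in-air after throw: [b2@5:R b3@6:L b1@7:R b4@10:L]
Beat 4 (L): throw ball5 h=4 -> lands@8:L; in-air after throw: [b2@5:R b3@6:L b1@7:R b5@8:L b4@10:L]
Beat 5 (R): throw ball2 h=4 -> lands@9:R; in-air after throw: [b3@6:L b1@7:R b5@8:L b2@9:R b4@10:L]
Beat 6 (L): throw ball3 h=7 -> lands@13:R; in-air after throw: [b1@7:R b5@8:L b2@9:R b4@10:L b3@13:R]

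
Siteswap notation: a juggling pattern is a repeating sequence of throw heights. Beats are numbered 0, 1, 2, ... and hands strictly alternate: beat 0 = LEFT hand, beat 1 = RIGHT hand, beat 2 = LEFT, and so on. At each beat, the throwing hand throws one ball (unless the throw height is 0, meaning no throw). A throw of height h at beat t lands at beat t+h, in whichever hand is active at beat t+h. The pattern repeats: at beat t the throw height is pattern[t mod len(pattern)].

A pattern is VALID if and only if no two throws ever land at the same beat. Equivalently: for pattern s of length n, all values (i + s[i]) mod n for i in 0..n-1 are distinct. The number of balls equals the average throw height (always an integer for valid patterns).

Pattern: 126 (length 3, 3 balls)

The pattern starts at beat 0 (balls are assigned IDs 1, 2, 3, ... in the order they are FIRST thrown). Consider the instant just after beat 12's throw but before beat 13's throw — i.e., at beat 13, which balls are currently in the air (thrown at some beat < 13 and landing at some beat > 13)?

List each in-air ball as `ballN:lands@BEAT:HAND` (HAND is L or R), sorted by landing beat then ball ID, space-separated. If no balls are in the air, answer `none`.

Answer: ball2:lands@14:L ball3:lands@17:R

Derivation:
Beat 0 (L): throw ball1 h=1 -> lands@1:R; in-air after throw: [b1@1:R]
Beat 1 (R): throw ball1 h=2 -> lands@3:R; in-air after throw: [b1@3:R]
Beat 2 (L): throw ball2 h=6 -> lands@8:L; in-air after throw: [b1@3:R b2@8:L]
Beat 3 (R): throw ball1 h=1 -> lands@4:L; in-air after throw: [b1@4:L b2@8:L]
Beat 4 (L): throw ball1 h=2 -> lands@6:L; in-air after throw: [b1@6:L b2@8:L]
Beat 5 (R): throw ball3 h=6 -> lands@11:R; in-air after throw: [b1@6:L b2@8:L b3@11:R]
Beat 6 (L): throw ball1 h=1 -> lands@7:R; in-air after throw: [b1@7:R b2@8:L b3@11:R]
Beat 7 (R): throw ball1 h=2 -> lands@9:R; in-air after throw: [b2@8:L b1@9:R b3@11:R]
Beat 8 (L): throw ball2 h=6 -> lands@14:L; in-air after throw: [b1@9:R b3@11:R b2@14:L]
Beat 9 (R): throw ball1 h=1 -> lands@10:L; in-air after throw: [b1@10:L b3@11:R b2@14:L]
Beat 10 (L): throw ball1 h=2 -> lands@12:L; in-air after throw: [b3@11:R b1@12:L b2@14:L]
Beat 11 (R): throw ball3 h=6 -> lands@17:R; in-air after throw: [b1@12:L b2@14:L b3@17:R]
Beat 12 (L): throw ball1 h=1 -> lands@13:R; in-air after throw: [b1@13:R b2@14:L b3@17:R]
Beat 13 (R): throw ball1 h=2 -> lands@15:R; in-air after throw: [b2@14:L b1@15:R b3@17:R]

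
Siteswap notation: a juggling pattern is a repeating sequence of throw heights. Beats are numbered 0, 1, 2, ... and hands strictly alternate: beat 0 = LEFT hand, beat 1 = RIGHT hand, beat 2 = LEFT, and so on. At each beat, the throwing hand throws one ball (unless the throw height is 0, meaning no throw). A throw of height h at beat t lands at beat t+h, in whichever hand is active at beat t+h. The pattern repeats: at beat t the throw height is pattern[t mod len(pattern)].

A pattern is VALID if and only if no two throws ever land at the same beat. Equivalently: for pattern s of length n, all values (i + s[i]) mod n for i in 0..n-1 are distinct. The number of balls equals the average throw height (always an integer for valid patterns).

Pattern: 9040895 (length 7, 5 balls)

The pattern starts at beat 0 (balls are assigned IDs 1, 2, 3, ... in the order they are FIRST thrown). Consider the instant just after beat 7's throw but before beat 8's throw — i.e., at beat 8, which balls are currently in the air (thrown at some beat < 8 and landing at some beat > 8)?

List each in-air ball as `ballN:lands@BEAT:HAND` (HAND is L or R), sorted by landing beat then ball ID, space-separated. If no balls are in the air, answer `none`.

Answer: ball1:lands@9:R ball2:lands@11:R ball3:lands@12:L ball4:lands@14:L ball5:lands@16:L

Derivation:
Beat 0 (L): throw ball1 h=9 -> lands@9:R; in-air after throw: [b1@9:R]
Beat 2 (L): throw ball2 h=4 -> lands@6:L; in-air after throw: [b2@6:L b1@9:R]
Beat 4 (L): throw ball3 h=8 -> lands@12:L; in-air after throw: [b2@6:L b1@9:R b3@12:L]
Beat 5 (R): throw ball4 h=9 -> lands@14:L; in-air after throw: [b2@6:L b1@9:R b3@12:L b4@14:L]
Beat 6 (L): throw ball2 h=5 -> lands@11:R; in-air after throw: [b1@9:R b2@11:R b3@12:L b4@14:L]
Beat 7 (R): throw ball5 h=9 -> lands@16:L; in-air after throw: [b1@9:R b2@11:R b3@12:L b4@14:L b5@16:L]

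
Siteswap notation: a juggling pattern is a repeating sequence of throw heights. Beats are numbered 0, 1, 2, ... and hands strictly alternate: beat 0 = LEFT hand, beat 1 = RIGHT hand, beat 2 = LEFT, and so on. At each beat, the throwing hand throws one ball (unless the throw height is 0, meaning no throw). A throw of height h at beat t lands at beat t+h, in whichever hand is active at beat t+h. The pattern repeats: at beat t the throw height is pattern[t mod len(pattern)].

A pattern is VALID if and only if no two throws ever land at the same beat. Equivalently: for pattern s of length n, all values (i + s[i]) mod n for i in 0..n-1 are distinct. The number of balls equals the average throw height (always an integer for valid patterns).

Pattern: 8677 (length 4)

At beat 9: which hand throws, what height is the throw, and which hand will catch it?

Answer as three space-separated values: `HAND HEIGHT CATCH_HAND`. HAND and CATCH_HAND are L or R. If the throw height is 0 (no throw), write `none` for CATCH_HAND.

Answer: R 6 R

Derivation:
Beat 9: 9 mod 2 = 1, so hand = R
Throw height = pattern[9 mod 4] = pattern[1] = 6
Lands at beat 9+6=15, 15 mod 2 = 1, so catch hand = R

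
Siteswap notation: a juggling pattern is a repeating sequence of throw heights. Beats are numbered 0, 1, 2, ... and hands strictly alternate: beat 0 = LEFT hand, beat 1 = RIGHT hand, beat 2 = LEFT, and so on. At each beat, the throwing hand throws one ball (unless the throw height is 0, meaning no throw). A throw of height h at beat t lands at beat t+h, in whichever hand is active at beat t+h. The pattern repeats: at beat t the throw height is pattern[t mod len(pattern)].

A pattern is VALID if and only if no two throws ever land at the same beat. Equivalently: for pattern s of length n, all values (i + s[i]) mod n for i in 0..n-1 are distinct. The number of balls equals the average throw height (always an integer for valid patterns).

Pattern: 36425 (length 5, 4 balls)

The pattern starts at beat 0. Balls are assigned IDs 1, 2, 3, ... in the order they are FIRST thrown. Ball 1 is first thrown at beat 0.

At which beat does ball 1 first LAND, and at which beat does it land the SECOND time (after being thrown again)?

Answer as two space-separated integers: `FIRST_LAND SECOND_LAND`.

Beat 0 (L): throw ball1 h=3 -> lands@3:R; in-air after throw: [b1@3:R]
Beat 1 (R): throw ball2 h=6 -> lands@7:R; in-air after throw: [b1@3:R b2@7:R]
Beat 2 (L): throw ball3 h=4 -> lands@6:L; in-air after throw: [b1@3:R b3@6:L b2@7:R]
Beat 3 (R): throw ball1 h=2 -> lands@5:R; in-air after throw: [b1@5:R b3@6:L b2@7:R]
Beat 4 (L): throw ball4 h=5 -> lands@9:R; in-air after throw: [b1@5:R b3@6:L b2@7:R b4@9:R]
Beat 5 (R): throw ball1 h=3 -> lands@8:L; in-air after throw: [b3@6:L b2@7:R b1@8:L b4@9:R]
Ball 1: thrown@0 h=3 -> first land @3; rethrown@3 h=2 -> second land @5

Answer: 3 5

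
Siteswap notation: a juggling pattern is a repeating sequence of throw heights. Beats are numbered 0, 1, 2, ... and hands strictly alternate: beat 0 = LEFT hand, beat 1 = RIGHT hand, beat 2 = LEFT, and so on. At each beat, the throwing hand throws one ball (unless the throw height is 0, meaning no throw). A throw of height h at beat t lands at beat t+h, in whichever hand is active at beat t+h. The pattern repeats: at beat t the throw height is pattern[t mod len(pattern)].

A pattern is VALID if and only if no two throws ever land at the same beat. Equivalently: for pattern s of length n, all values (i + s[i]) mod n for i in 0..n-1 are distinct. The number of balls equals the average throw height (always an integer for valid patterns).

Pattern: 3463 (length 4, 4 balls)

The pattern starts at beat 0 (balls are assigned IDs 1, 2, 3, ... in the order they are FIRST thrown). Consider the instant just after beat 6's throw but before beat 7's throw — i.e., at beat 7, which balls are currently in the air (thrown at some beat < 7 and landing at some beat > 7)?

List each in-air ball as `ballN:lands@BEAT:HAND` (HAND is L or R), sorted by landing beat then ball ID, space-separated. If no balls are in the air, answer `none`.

Beat 0 (L): throw ball1 h=3 -> lands@3:R; in-air after throw: [b1@3:R]
Beat 1 (R): throw ball2 h=4 -> lands@5:R; in-air after throw: [b1@3:R b2@5:R]
Beat 2 (L): throw ball3 h=6 -> lands@8:L; in-air after throw: [b1@3:R b2@5:R b3@8:L]
Beat 3 (R): throw ball1 h=3 -> lands@6:L; in-air after throw: [b2@5:R b1@6:L b3@8:L]
Beat 4 (L): throw ball4 h=3 -> lands@7:R; in-air after throw: [b2@5:R b1@6:L b4@7:R b3@8:L]
Beat 5 (R): throw ball2 h=4 -> lands@9:R; in-air after throw: [b1@6:L b4@7:R b3@8:L b2@9:R]
Beat 6 (L): throw ball1 h=6 -> lands@12:L; in-air after throw: [b4@7:R b3@8:L b2@9:R b1@12:L]
Beat 7 (R): throw ball4 h=3 -> lands@10:L; in-air after throw: [b3@8:L b2@9:R b4@10:L b1@12:L]

Answer: ball3:lands@8:L ball2:lands@9:R ball1:lands@12:L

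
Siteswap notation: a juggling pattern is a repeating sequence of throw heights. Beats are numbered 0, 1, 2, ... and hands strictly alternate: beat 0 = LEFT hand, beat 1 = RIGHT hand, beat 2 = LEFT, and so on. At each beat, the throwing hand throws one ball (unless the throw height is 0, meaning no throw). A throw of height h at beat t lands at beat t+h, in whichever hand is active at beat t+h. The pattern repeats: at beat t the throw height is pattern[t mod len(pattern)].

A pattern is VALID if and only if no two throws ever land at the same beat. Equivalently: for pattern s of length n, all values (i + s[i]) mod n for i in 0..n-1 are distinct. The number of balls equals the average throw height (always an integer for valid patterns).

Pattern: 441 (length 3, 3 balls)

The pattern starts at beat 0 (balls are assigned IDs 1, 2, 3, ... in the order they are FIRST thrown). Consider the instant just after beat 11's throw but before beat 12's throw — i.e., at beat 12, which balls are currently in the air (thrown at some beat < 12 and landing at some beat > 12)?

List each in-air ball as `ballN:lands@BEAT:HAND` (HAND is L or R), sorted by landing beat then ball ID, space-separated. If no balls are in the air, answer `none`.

Beat 0 (L): throw ball1 h=4 -> lands@4:L; in-air after throw: [b1@4:L]
Beat 1 (R): throw ball2 h=4 -> lands@5:R; in-air after throw: [b1@4:L b2@5:R]
Beat 2 (L): throw ball3 h=1 -> lands@3:R; in-air after throw: [b3@3:R b1@4:L b2@5:R]
Beat 3 (R): throw ball3 h=4 -> lands@7:R; in-air after throw: [b1@4:L b2@5:R b3@7:R]
Beat 4 (L): throw ball1 h=4 -> lands@8:L; in-air after throw: [b2@5:R b3@7:R b1@8:L]
Beat 5 (R): throw ball2 h=1 -> lands@6:L; in-air after throw: [b2@6:L b3@7:R b1@8:L]
Beat 6 (L): throw ball2 h=4 -> lands@10:L; in-air after throw: [b3@7:R b1@8:L b2@10:L]
Beat 7 (R): throw ball3 h=4 -> lands@11:R; in-air after throw: [b1@8:L b2@10:L b3@11:R]
Beat 8 (L): throw ball1 h=1 -> lands@9:R; in-air after throw: [b1@9:R b2@10:L b3@11:R]
Beat 9 (R): throw ball1 h=4 -> lands@13:R; in-air after throw: [b2@10:L b3@11:R b1@13:R]
Beat 10 (L): throw ball2 h=4 -> lands@14:L; in-air after throw: [b3@11:R b1@13:R b2@14:L]
Beat 11 (R): throw ball3 h=1 -> lands@12:L; in-air after throw: [b3@12:L b1@13:R b2@14:L]
Beat 12 (L): throw ball3 h=4 -> lands@16:L; in-air after throw: [b1@13:R b2@14:L b3@16:L]

Answer: ball1:lands@13:R ball2:lands@14:L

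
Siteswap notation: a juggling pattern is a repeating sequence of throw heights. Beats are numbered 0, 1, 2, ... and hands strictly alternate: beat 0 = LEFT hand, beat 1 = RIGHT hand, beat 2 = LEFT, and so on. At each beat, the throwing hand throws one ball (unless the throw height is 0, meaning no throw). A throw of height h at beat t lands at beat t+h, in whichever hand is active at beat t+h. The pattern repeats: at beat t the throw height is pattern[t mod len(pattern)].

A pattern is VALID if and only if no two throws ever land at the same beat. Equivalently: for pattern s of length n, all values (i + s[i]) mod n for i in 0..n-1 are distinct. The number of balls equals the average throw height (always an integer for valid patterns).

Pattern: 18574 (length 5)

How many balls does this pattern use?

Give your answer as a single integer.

Pattern = [1, 8, 5, 7, 4], length n = 5
  position 0: throw height = 1, running sum = 1
  position 1: throw height = 8, running sum = 9
  position 2: throw height = 5, running sum = 14
  position 3: throw height = 7, running sum = 21
  position 4: throw height = 4, running sum = 25
Total sum = 25; balls = sum / n = 25 / 5 = 5

Answer: 5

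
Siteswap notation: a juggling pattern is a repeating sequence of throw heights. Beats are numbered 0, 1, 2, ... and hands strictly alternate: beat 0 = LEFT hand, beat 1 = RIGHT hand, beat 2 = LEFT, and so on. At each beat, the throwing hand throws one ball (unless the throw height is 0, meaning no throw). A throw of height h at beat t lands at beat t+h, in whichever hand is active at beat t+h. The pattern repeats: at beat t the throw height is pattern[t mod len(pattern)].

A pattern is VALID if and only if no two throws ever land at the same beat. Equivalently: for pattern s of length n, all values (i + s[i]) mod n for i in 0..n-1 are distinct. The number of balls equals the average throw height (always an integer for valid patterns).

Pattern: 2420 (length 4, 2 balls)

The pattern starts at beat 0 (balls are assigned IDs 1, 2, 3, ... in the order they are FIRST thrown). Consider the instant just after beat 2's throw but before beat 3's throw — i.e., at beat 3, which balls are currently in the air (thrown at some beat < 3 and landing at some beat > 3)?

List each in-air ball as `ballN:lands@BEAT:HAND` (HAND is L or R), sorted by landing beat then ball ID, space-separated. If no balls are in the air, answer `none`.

Answer: ball1:lands@4:L ball2:lands@5:R

Derivation:
Beat 0 (L): throw ball1 h=2 -> lands@2:L; in-air after throw: [b1@2:L]
Beat 1 (R): throw ball2 h=4 -> lands@5:R; in-air after throw: [b1@2:L b2@5:R]
Beat 2 (L): throw ball1 h=2 -> lands@4:L; in-air after throw: [b1@4:L b2@5:R]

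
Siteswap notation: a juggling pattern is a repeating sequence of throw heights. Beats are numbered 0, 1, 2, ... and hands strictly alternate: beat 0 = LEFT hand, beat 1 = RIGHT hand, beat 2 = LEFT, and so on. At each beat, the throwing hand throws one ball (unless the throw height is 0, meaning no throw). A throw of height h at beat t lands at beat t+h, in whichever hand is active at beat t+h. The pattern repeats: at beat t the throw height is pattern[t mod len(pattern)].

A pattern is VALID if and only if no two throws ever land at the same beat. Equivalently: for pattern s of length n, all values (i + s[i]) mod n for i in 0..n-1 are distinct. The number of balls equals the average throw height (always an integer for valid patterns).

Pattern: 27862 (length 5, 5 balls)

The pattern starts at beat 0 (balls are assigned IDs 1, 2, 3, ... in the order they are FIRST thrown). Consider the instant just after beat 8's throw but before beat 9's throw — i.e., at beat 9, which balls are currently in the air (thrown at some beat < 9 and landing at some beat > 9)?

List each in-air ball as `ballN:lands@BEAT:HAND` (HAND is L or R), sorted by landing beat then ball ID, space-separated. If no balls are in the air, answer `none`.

Beat 0 (L): throw ball1 h=2 -> lands@2:L; in-air after throw: [b1@2:L]
Beat 1 (R): throw ball2 h=7 -> lands@8:L; in-air after throw: [b1@2:L b2@8:L]
Beat 2 (L): throw ball1 h=8 -> lands@10:L; in-air after throw: [b2@8:L b1@10:L]
Beat 3 (R): throw ball3 h=6 -> lands@9:R; in-air after throw: [b2@8:L b3@9:R b1@10:L]
Beat 4 (L): throw ball4 h=2 -> lands@6:L; in-air after throw: [b4@6:L b2@8:L b3@9:R b1@10:L]
Beat 5 (R): throw ball5 h=2 -> lands@7:R; in-air after throw: [b4@6:L b5@7:R b2@8:L b3@9:R b1@10:L]
Beat 6 (L): throw ball4 h=7 -> lands@13:R; in-air after throw: [b5@7:R b2@8:L b3@9:R b1@10:L b4@13:R]
Beat 7 (R): throw ball5 h=8 -> lands@15:R; in-air after throw: [b2@8:L b3@9:R b1@10:L b4@13:R b5@15:R]
Beat 8 (L): throw ball2 h=6 -> lands@14:L; in-air after throw: [b3@9:R b1@10:L b4@13:R b2@14:L b5@15:R]
Beat 9 (R): throw ball3 h=2 -> lands@11:R; in-air after throw: [b1@10:L b3@11:R b4@13:R b2@14:L b5@15:R]

Answer: ball1:lands@10:L ball4:lands@13:R ball2:lands@14:L ball5:lands@15:R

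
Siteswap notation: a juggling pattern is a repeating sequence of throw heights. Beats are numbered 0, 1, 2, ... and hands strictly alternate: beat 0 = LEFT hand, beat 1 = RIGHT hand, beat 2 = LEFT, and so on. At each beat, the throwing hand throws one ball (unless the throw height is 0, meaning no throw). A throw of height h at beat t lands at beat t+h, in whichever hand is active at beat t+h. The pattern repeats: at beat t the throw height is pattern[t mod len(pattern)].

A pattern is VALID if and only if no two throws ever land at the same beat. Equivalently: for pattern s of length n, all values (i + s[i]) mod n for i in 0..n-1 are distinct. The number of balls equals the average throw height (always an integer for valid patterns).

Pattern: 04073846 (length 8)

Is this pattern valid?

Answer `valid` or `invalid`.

Answer: invalid

Derivation:
i=0: (i + s[i]) mod n = (0 + 0) mod 8 = 0
i=1: (i + s[i]) mod n = (1 + 4) mod 8 = 5
i=2: (i + s[i]) mod n = (2 + 0) mod 8 = 2
i=3: (i + s[i]) mod n = (3 + 7) mod 8 = 2
i=4: (i + s[i]) mod n = (4 + 3) mod 8 = 7
i=5: (i + s[i]) mod n = (5 + 8) mod 8 = 5
i=6: (i + s[i]) mod n = (6 + 4) mod 8 = 2
i=7: (i + s[i]) mod n = (7 + 6) mod 8 = 5
Residues: [0, 5, 2, 2, 7, 5, 2, 5], distinct: False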